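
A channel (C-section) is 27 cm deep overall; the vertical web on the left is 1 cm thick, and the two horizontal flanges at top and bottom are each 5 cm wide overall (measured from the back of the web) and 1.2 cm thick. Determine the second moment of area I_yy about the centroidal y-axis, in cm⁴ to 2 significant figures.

I_yy ≈ 59 cm⁴

Treat the section as a set of non-overlapping primitives; coordinates are from the bounding-box lower-left.
Web: 1 × 27, A = 27 cm², x = 0.5 cm, Ī = 2.25 cm⁴.
Top flange (beyond web): 4 × 1.2, A = 4.8 cm², x = 3 cm, Ī = 6.4 cm⁴.
Bottom flange (beyond web): 4 × 1.2, A = 4.8 cm², x = 3 cm, Ī = 6.4 cm⁴.
Centroid: x̄ = ΣA·x / ΣA = 1.156 cm.
Transfer each piece to the centroidal y-axis using Ī + A·d² with d = x − 1.156:
  web: d = -0.6557 cm → contributes +13.86 cm⁴
  top flange (beyond web): d = 1.844 cm → contributes +22.73 cm⁴
  bottom flange (beyond web): d = 1.844 cm → contributes +22.73 cm⁴
Total I = 59.31 cm⁴.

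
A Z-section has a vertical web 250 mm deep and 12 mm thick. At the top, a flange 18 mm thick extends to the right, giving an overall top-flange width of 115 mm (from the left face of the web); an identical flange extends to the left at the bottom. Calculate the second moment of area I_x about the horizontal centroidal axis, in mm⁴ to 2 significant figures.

I_x ≈ 6.6 × 10⁷ mm⁴

Decompose the section into non-overlapping parts with the origin at the bottom-left of its bounding rectangle.
Web: 12 × 250, A = 3 000 mm², y = 125 mm, Ī = 15 625 000 mm⁴.
Top flange (beyond web): 103 × 18, A = 1 854 mm², y = 241 mm, Ī = 50 058 mm⁴.
Bottom flange (beyond web): 103 × 18, A = 1 854 mm², y = 9 mm, Ī = 50 058 mm⁴.
Centroid: ȳ = ΣA·y / ΣA = 125 mm.
Transfer each piece to the horizontal centroidal axis using Ī + A·d² with d = y − 125:
  web: d = 0 mm → contributes +15 625 000 mm⁴
  top flange (beyond web): d = 116 mm → contributes +24 997 482 mm⁴
  bottom flange (beyond web): d = -116 mm → contributes +24 997 482 mm⁴
Total I = 65 619 964 mm⁴.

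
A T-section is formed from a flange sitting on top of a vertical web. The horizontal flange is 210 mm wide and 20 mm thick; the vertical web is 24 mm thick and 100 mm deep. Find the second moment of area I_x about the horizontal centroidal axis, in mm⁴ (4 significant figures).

Decompose the section into non-overlapping parts with the origin at the bottom-left of its bounding rectangle.
Flange: 210 × 20, A = 4 200 mm², y = 110 mm, Ī = 140 000 mm⁴.
Web: 24 × 100, A = 2 400 mm², y = 50 mm, Ī = 2 000 000 mm⁴.
Centroid: ȳ = ΣA·y / ΣA = 88.1818 mm.
Transfer each piece to the horizontal centroidal axis using Ī + A·d² with d = y − 88.1818:
  flange: d = 21.8182 mm → contributes +2 139 339 mm⁴
  web: d = -38.1818 mm → contributes +5 498 843 mm⁴
Total I = 7 638 182 mm⁴.

I_x ≈ 7.638 × 10⁶ mm⁴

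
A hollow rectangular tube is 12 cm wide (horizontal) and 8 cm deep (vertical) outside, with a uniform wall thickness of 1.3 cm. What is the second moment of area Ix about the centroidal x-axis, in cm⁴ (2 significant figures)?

Ix ≈ 390 cm⁴

Treat the section as a set of non-overlapping primitives; coordinates are from the bounding-box lower-left.
Outer rectangle: 12 × 8, A = 96 cm², y = 4 cm, Ī = 512 cm⁴.
Inner void (subtracted): 9.4 × 5.4, A = 50.76 cm², y = 4 cm, Ī = 123.3 cm⁴.
By symmetry the centroid is at mid-height, ȳ = 4 cm.
All pieces are centred on the centroidal x-axis, so I = ΣĪ (holes subtracted) = 388.7 cm⁴.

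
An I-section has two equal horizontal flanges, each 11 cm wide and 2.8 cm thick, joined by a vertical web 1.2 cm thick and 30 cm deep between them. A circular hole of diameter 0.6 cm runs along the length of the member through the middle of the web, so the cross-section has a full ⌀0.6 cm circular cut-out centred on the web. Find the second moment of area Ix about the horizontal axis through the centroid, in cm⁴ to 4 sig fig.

Ix ≈ 1.931 × 10⁴ cm⁴

Split into non-overlapping primitives; take the origin at the lower-left of the bounding box.
Bottom flange: 11 × 2.8, A = 30.8 cm², y = 1.4 cm, Ī = 20.1227 cm⁴.
Web: 1.2 × 30, A = 36 cm², y = 17.8 cm, Ī = 2 700 cm⁴.
Top flange: 11 × 2.8, A = 30.8 cm², y = 34.2 cm, Ī = 20.1227 cm⁴.
Hole (subtracted): ⌀0.6, A = 0.282743 cm², y = 17.8 cm, Ī = 0.00636173 cm⁴.
By symmetry the centroid is at mid-height, ȳ = 17.8 cm.
Transfer each piece to the horizontal axis through the centroid using Ī + A·d² with d = y − 17.8:
  bottom flange: d = -16.4 cm → contributes +8304.09 cm⁴
  web: d = 0 cm → contributes +2 700 cm⁴
  top flange: d = 16.4 cm → contributes +8304.09 cm⁴
  hole: d = 0 cm → contributes −0.00636173 cm⁴
Total I = 19308.2 cm⁴.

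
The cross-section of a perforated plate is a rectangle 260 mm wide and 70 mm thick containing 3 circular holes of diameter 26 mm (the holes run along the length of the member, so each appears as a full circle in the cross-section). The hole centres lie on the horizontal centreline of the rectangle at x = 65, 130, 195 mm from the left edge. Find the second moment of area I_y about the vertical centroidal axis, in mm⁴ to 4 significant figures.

Decompose the section into non-overlapping parts with the origin at the bottom-left of its bounding rectangle.
Plate: 260 × 70, A = 18 200 mm², x = 130 mm, Ī = 102 526 667 mm⁴.
Hole 1 (subtracted): ⌀26, A = 530.929 mm², x = 65 mm, Ī = 22431.8 mm⁴.
Hole 2 (subtracted): ⌀26, A = 530.929 mm², x = 130 mm, Ī = 22431.8 mm⁴.
Hole 3 (subtracted): ⌀26, A = 530.929 mm², x = 195 mm, Ī = 22431.8 mm⁴.
By symmetry the centroid is at mid-width, x̄ = 130 mm.
Transfer each piece to the vertical centroidal axis using Ī + A·d² with d = x − 130:
  plate: d = 0 mm → contributes +102 526 667 mm⁴
  hole 1: d = -65 mm → contributes −2 265 607 mm⁴
  hole 2: d = 0 mm → contributes −22431.8 mm⁴
  hole 3: d = 65 mm → contributes −2 265 607 mm⁴
Total I = 97 973 020 mm⁴.

I_y ≈ 9.797 × 10⁷ mm⁴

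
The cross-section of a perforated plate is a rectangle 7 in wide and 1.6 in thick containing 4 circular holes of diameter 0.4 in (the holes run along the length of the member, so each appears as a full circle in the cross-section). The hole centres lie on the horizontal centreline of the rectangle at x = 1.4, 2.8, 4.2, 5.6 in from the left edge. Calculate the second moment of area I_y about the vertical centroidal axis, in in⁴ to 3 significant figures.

I_y ≈ 44.5 in⁴

Decompose the section into non-overlapping parts with the origin at the bottom-left of its bounding rectangle.
Plate: 7 × 1.6, A = 11.2 in², x = 3.5 in, Ī = 45.733 in⁴.
Hole 1 (subtracted): ⌀0.4, A = 0.12566 in², x = 1.4 in, Ī = 0.0012566 in⁴.
Hole 2 (subtracted): ⌀0.4, A = 0.12566 in², x = 2.8 in, Ī = 0.0012566 in⁴.
Hole 3 (subtracted): ⌀0.4, A = 0.12566 in², x = 4.2 in, Ī = 0.0012566 in⁴.
Hole 4 (subtracted): ⌀0.4, A = 0.12566 in², x = 5.6 in, Ī = 0.0012566 in⁴.
By symmetry the centroid is at mid-width, x̄ = 3.5 in.
Transfer each piece to the vertical centroidal axis using Ī + A·d² with d = x − 3.5:
  plate: d = 0 in → contributes +45.733 in⁴
  hole 1: d = -2.1 in → contributes −0.55543 in⁴
  hole 2: d = -0.7 in → contributes −0.062832 in⁴
  hole 3: d = 0.7 in → contributes −0.062832 in⁴
  hole 4: d = 2.1 in → contributes −0.55543 in⁴
Total I = 44.497 in⁴.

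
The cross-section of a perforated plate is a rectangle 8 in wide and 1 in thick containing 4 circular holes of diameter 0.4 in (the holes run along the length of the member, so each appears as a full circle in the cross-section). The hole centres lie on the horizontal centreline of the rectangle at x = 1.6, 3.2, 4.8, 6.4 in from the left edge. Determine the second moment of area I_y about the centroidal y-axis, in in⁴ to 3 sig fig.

I_y ≈ 41.1 in⁴

Break the section into simple shapes (no overlaps), measuring from the bottom-left corner of the bounding box.
Plate: 8 × 1, A = 8 in², x = 4 in, Ī = 42.667 in⁴.
Hole 1 (subtracted): ⌀0.4, A = 0.12566 in², x = 1.6 in, Ī = 0.0012566 in⁴.
Hole 2 (subtracted): ⌀0.4, A = 0.12566 in², x = 3.2 in, Ī = 0.0012566 in⁴.
Hole 3 (subtracted): ⌀0.4, A = 0.12566 in², x = 4.8 in, Ī = 0.0012566 in⁴.
Hole 4 (subtracted): ⌀0.4, A = 0.12566 in², x = 6.4 in, Ī = 0.0012566 in⁴.
By symmetry the centroid is at mid-width, x̄ = 4 in.
Transfer each piece to the centroidal y-axis using Ī + A·d² with d = x − 4:
  plate: d = 0 in → contributes +42.667 in⁴
  hole 1: d = -2.4 in → contributes −0.72508 in⁴
  hole 2: d = -0.8 in → contributes −0.081681 in⁴
  hole 3: d = 0.8 in → contributes −0.081681 in⁴
  hole 4: d = 2.4 in → contributes −0.72508 in⁴
Total I = 41.053 in⁴.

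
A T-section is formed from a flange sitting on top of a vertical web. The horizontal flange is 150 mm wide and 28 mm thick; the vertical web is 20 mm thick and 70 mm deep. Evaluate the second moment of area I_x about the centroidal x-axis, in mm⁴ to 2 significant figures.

I_x ≈ 3.4 × 10⁶ mm⁴

Break the section into simple shapes (no overlaps), measuring from the bottom-left corner of the bounding box.
Flange: 150 × 28, A = 4 200 mm², y = 84 mm, Ī = 274 400 mm⁴.
Web: 20 × 70, A = 1 400 mm², y = 35 mm, Ī = 571 667 mm⁴.
Centroid: ȳ = ΣA·y / ΣA = 71.75 mm.
Transfer each piece to the centroidal x-axis using Ī + A·d² with d = y − 71.75:
  flange: d = 12.25 mm → contributes +904 663 mm⁴
  web: d = -36.75 mm → contributes +2 462 454 mm⁴
Total I = 3 367 117 mm⁴.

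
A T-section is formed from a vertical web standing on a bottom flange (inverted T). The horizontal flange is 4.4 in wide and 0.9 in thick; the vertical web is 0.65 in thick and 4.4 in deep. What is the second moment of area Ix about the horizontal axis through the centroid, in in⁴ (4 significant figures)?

Ix ≈ 16.54 in⁴

Decompose the section into non-overlapping parts with the origin at the bottom-left of its bounding rectangle.
Flange: 4.4 × 0.9, A = 3.96 in², y = 0.45 in, Ī = 0.2673 in⁴.
Web: 0.65 × 4.4, A = 2.86 in², y = 3.1 in, Ī = 4.61413 in⁴.
Centroid: ȳ = ΣA·y / ΣA = 1.56129 in.
Transfer each piece to the horizontal axis through the centroid using Ī + A·d² with d = y − 1.56129:
  flange: d = -1.11129 in → contributes +5.15777 in⁴
  web: d = 1.53871 in → contributes +11.3855 in⁴
Total I = 16.5433 in⁴.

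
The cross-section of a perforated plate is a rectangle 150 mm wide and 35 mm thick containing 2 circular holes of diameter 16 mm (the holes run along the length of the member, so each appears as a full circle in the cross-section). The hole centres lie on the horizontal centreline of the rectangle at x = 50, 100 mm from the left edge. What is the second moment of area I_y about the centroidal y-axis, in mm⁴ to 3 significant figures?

Split into non-overlapping primitives; take the origin at the lower-left of the bounding box.
Plate: 150 × 35, A = 5 250 mm², x = 75 mm, Ī = 9 843 750 mm⁴.
Hole 1 (subtracted): ⌀16, A = 201.06 mm², x = 50 mm, Ī = 3 217 mm⁴.
Hole 2 (subtracted): ⌀16, A = 201.06 mm², x = 100 mm, Ī = 3 217 mm⁴.
By symmetry the centroid is at mid-width, x̄ = 75 mm.
Transfer each piece to the centroidal y-axis using Ī + A·d² with d = x − 75:
  plate: d = 0 mm → contributes +9 843 750 mm⁴
  hole 1: d = -25 mm → contributes −128 881 mm⁴
  hole 2: d = 25 mm → contributes −128 881 mm⁴
Total I = 9 585 989 mm⁴.

I_y ≈ 9.59 × 10⁶ mm⁴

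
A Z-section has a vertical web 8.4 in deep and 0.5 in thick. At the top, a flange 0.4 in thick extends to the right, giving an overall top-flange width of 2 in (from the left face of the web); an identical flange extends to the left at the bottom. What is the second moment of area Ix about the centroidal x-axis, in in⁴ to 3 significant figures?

Ix ≈ 43.9 in⁴

Split into non-overlapping primitives; take the origin at the lower-left of the bounding box.
Web: 0.5 × 8.4, A = 4.2 in², y = 4.2 in, Ī = 24.696 in⁴.
Top flange (beyond web): 1.5 × 0.4, A = 0.6 in², y = 8.2 in, Ī = 0.008 in⁴.
Bottom flange (beyond web): 1.5 × 0.4, A = 0.6 in², y = 0.2 in, Ī = 0.008 in⁴.
Centroid: ȳ = ΣA·y / ΣA = 4.2 in.
Transfer each piece to the centroidal x-axis using Ī + A·d² with d = y − 4.2:
  web: d = 0 in → contributes +24.696 in⁴
  top flange (beyond web): d = 4 in → contributes +9.608 in⁴
  bottom flange (beyond web): d = -4 in → contributes +9.608 in⁴
Total I = 43.912 in⁴.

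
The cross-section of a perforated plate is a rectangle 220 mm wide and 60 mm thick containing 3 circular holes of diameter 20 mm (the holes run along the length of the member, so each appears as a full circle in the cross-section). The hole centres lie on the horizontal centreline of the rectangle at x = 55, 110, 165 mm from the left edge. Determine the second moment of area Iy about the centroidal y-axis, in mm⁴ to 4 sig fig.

Iy ≈ 5.132 × 10⁷ mm⁴

Break the section into simple shapes (no overlaps), measuring from the bottom-left corner of the bounding box.
Plate: 220 × 60, A = 13 200 mm², x = 110 mm, Ī = 53 240 000 mm⁴.
Hole 1 (subtracted): ⌀20, A = 314.159 mm², x = 55 mm, Ī = 7853.98 mm⁴.
Hole 2 (subtracted): ⌀20, A = 314.159 mm², x = 110 mm, Ī = 7853.98 mm⁴.
Hole 3 (subtracted): ⌀20, A = 314.159 mm², x = 165 mm, Ī = 7853.98 mm⁴.
By symmetry the centroid is at mid-width, x̄ = 110 mm.
Transfer each piece to the centroidal y-axis using Ī + A·d² with d = x − 110:
  plate: d = 0 mm → contributes +53 240 000 mm⁴
  hole 1: d = -55 mm → contributes −958 186 mm⁴
  hole 2: d = 0 mm → contributes −7853.98 mm⁴
  hole 3: d = 55 mm → contributes −958 186 mm⁴
Total I = 51 315 774 mm⁴.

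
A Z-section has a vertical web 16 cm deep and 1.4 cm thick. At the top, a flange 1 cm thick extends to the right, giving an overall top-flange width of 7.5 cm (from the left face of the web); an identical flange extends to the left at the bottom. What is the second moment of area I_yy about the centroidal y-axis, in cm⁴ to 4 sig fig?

Split into non-overlapping primitives; take the origin at the lower-left of the bounding box.
Web: 1.4 × 16, A = 22.4 cm², x = 6.8 cm, Ī = 3.65867 cm⁴.
Top flange (beyond web): 6.1 × 1, A = 6.1 cm², x = 10.55 cm, Ī = 18.9151 cm⁴.
Bottom flange (beyond web): 6.1 × 1, A = 6.1 cm², x = 3.05 cm, Ī = 18.9151 cm⁴.
Centroid: x̄ = ΣA·x / ΣA = 6.8 cm.
Transfer each piece to the centroidal y-axis using Ī + A·d² with d = x − 6.8:
  web: d = 0 cm → contributes +3.65867 cm⁴
  top flange (beyond web): d = 3.75 cm → contributes +104.696 cm⁴
  bottom flange (beyond web): d = -3.75 cm → contributes +104.696 cm⁴
Total I = 213.051 cm⁴.

I_yy ≈ 213.1 cm⁴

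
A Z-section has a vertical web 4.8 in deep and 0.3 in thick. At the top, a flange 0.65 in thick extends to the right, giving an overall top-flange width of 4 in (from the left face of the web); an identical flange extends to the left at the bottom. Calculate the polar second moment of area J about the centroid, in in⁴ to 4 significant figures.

J ≈ 48.38 in⁴

Break the section into simple shapes (no overlaps), measuring from the bottom-left corner of the bounding box.
Web: 0.3 × 4.8, A = 1.44 in², y = 2.4 in, Ī = 2.7648 in⁴.
Top flange (beyond web): 3.7 × 0.65, A = 2.405 in², y = 4.475 in, Ī = 0.084676 in⁴.
Bottom flange (beyond web): 3.7 × 0.65, A = 2.405 in², y = 0.325 in, Ī = 0.084676 in⁴.
Centroid: ȳ = ΣA·y / ΣA = 2.4 in.
Transfer each piece to the centroidal x-axis using Ī + A·d² with d = y − 2.4:
  web: d = 0 in → contributes +2.7648 in⁴
  top flange (beyond web): d = 2.075 in → contributes +10.4397 in⁴
  bottom flange (beyond web): d = -2.075 in → contributes +10.4397 in⁴
Total I = 23.6442 in⁴.
For the y-axis: x̄ = 3.85 in.
Repeating about the centroidal y-axis gives I_y = 24.7382 in⁴.
Polar second moment: J = I_x + I_y = 48.3824 in⁴.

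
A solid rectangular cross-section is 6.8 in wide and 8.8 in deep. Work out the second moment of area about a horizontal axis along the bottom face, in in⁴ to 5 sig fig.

The section: 6.8 × 8.8, A = 59.84 in², y = 4.4 in, Ī = 386.1675 in⁴.
Transfer it to the bottom edge using Ī + A·d² with d = y − 0:
  the section: d = 4.4 in → contributes +1544.67 in⁴
Total I = 1544.67 in⁴.

I_base ≈ 1544.7 in⁴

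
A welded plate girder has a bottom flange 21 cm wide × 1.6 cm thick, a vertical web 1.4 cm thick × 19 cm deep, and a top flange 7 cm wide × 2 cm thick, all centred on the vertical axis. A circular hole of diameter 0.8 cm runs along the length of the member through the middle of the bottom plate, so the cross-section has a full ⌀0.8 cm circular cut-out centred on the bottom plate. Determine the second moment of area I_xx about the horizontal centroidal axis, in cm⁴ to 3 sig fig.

I_xx ≈ 5360 cm⁴

Break the section into simple shapes (no overlaps), measuring from the bottom-left corner of the bounding box.
Bottom plate: 21 × 1.6, A = 33.6 cm², y = 0.8 cm, Ī = 7.168 cm⁴.
Web plate: 1.4 × 19, A = 26.6 cm², y = 11.1 cm, Ī = 800.22 cm⁴.
Top plate: 7 × 2, A = 14 cm², y = 21.6 cm, Ī = 4.6667 cm⁴.
Hole (subtracted): ⌀0.8, A = 0.50265 cm², y = 0.8 cm, Ī = 0.020106 cm⁴.
Centroid: ȳ = ΣA·y / ΣA = 8.4689 cm.
Transfer each piece to the horizontal centroidal axis using Ī + A·d² with d = y − 8.4689:
  bottom plate: d = -7.6689 cm → contributes +1983.3 cm⁴
  web plate: d = 2.6311 cm → contributes +984.36 cm⁴
  top plate: d = 13.131 cm → contributes +2418.6 cm⁴
  hole: d = -7.6689 cm → contributes −29.583 cm⁴
Total I = 5356.7 cm⁴.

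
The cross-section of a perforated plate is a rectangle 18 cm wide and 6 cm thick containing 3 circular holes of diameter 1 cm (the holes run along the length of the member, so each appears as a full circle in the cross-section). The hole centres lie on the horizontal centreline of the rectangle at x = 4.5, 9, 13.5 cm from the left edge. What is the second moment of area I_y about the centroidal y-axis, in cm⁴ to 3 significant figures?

I_y ≈ 2880 cm⁴

Break the section into simple shapes (no overlaps), measuring from the bottom-left corner of the bounding box.
Plate: 18 × 6, A = 108 cm², x = 9 cm, Ī = 2 916 cm⁴.
Hole 1 (subtracted): ⌀1, A = 0.7854 cm², x = 4.5 cm, Ī = 0.049087 cm⁴.
Hole 2 (subtracted): ⌀1, A = 0.7854 cm², x = 9 cm, Ī = 0.049087 cm⁴.
Hole 3 (subtracted): ⌀1, A = 0.7854 cm², x = 13.5 cm, Ī = 0.049087 cm⁴.
By symmetry the centroid is at mid-width, x̄ = 9 cm.
Transfer each piece to the centroidal y-axis using Ī + A·d² with d = x − 9:
  plate: d = 0 cm → contributes +2 916 cm⁴
  hole 1: d = -4.5 cm → contributes −15.953 cm⁴
  hole 2: d = 0 cm → contributes −0.049087 cm⁴
  hole 3: d = 4.5 cm → contributes −15.953 cm⁴
Total I = 2 884 cm⁴.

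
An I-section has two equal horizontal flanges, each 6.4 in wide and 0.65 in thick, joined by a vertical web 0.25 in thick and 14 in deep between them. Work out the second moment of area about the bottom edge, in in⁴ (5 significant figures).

Decompose the section into non-overlapping parts with the origin at the bottom-left of its bounding rectangle.
Bottom flange: 6.4 × 0.65, A = 4.16 in², y = 0.325 in, Ī = 0.1464667 in⁴.
Web: 0.25 × 14, A = 3.5 in², y = 7.65 in, Ī = 57.16667 in⁴.
Top flange: 6.4 × 0.65, A = 4.16 in², y = 14.975 in, Ī = 0.1464667 in⁴.
Transfer each piece to the bottom edge using Ī + A·d² with d = y − 0:
  bottom flange: d = 0.325 in → contributes +0.5858667 in⁴
  web: d = 7.65 in → contributes +261.9954 in⁴
  top flange: d = 14.975 in → contributes +933.0291 in⁴
Total I = 1195.61 in⁴.

I_base ≈ 1195.6 in⁴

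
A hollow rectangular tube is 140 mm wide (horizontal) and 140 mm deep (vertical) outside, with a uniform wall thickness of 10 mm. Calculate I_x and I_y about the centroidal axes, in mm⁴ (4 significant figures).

I_x ≈ 1.473 × 10⁷ mm⁴, I_y ≈ 1.473 × 10⁷ mm⁴

Decompose the section into non-overlapping parts with the origin at the bottom-left of its bounding rectangle.
Outer rectangle: 140 × 140, A = 19 600 mm², y = 70 mm, Ī = 32 013 333 mm⁴.
Inner void (subtracted): 120 × 120, A = 14 400 mm², y = 70 mm, Ī = 17 280 000 mm⁴.
By symmetry the centroid is at mid-height, ȳ = 70 mm.
All pieces are centred on the centroidal x-axis, so I = ΣĪ (holes subtracted) = 14 733 333 mm⁴.
Repeating about the centroidal y-axis gives I_y = 14 733 333 mm⁴.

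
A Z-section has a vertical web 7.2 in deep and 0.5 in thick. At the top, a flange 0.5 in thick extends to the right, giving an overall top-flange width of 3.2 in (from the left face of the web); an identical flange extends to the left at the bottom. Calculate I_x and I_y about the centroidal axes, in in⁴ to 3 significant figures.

I_x ≈ 45.9 in⁴, I_y ≈ 8.63 in⁴

Treat the section as a set of non-overlapping primitives; coordinates are from the bounding-box lower-left.
Web: 0.5 × 7.2, A = 3.6 in², y = 3.6 in, Ī = 15.552 in⁴.
Top flange (beyond web): 2.7 × 0.5, A = 1.35 in², y = 6.95 in, Ī = 0.028125 in⁴.
Bottom flange (beyond web): 2.7 × 0.5, A = 1.35 in², y = 0.25 in, Ī = 0.028125 in⁴.
Centroid: ȳ = ΣA·y / ΣA = 3.6 in.
Transfer each piece to the centroidal x-axis using Ī + A·d² with d = y − 3.6:
  web: d = 0 in → contributes +15.552 in⁴
  top flange (beyond web): d = 3.35 in → contributes +15.179 in⁴
  bottom flange (beyond web): d = -3.35 in → contributes +15.179 in⁴
Total I = 45.909 in⁴.
For the y-axis: x̄ = 2.95 in.
Repeating about the centroidal y-axis gives I_y = 8.6273 in⁴.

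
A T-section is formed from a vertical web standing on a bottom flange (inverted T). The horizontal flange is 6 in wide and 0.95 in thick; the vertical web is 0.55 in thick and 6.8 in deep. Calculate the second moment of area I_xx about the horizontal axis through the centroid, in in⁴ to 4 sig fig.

Split into non-overlapping primitives; take the origin at the lower-left of the bounding box.
Flange: 6 × 0.95, A = 5.7 in², y = 0.475 in, Ī = 0.428688 in⁴.
Web: 0.55 × 6.8, A = 3.74 in², y = 4.35 in, Ī = 14.4115 in⁴.
Centroid: ȳ = ΣA·y / ΣA = 2.01022 in.
Transfer each piece to the horizontal axis through the centroid using Ī + A·d² with d = y − 2.01022:
  flange: d = -1.53522 in → contributes +13.8631 in⁴
  web: d = 2.33978 in → contributes +34.8863 in⁴
Total I = 48.7494 in⁴.

I_xx ≈ 48.75 in⁴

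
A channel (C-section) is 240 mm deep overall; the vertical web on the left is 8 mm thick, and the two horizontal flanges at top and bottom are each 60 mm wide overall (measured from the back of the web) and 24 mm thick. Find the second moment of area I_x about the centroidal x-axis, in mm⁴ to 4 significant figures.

Treat the section as a set of non-overlapping primitives; coordinates are from the bounding-box lower-left.
Web: 8 × 240, A = 1 920 mm², y = 120 mm, Ī = 9 216 000 mm⁴.
Top flange (beyond web): 52 × 24, A = 1 248 mm², y = 228 mm, Ī = 59 904 mm⁴.
Bottom flange (beyond web): 52 × 24, A = 1 248 mm², y = 12 mm, Ī = 59 904 mm⁴.
By symmetry the centroid is at mid-height, ȳ = 120 mm.
Transfer each piece to the centroidal x-axis using Ī + A·d² with d = y − 120:
  web: d = 0 mm → contributes +9 216 000 mm⁴
  top flange (beyond web): d = 108 mm → contributes +14 616 576 mm⁴
  bottom flange (beyond web): d = -108 mm → contributes +14 616 576 mm⁴
Total I = 38 449 152 mm⁴.

I_x ≈ 3.845 × 10⁷ mm⁴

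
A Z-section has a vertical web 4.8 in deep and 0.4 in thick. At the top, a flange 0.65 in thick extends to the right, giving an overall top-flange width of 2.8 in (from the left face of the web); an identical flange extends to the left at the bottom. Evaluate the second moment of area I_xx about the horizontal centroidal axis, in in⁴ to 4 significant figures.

Break the section into simple shapes (no overlaps), measuring from the bottom-left corner of the bounding box.
Web: 0.4 × 4.8, A = 1.92 in², y = 2.4 in, Ī = 3.6864 in⁴.
Top flange (beyond web): 2.4 × 0.65, A = 1.56 in², y = 4.475 in, Ī = 0.054925 in⁴.
Bottom flange (beyond web): 2.4 × 0.65, A = 1.56 in², y = 0.325 in, Ī = 0.054925 in⁴.
Centroid: ȳ = ΣA·y / ΣA = 2.4 in.
Transfer each piece to the horizontal centroidal axis using Ī + A·d² with d = y − 2.4:
  web: d = 0 in → contributes +3.6864 in⁴
  top flange (beyond web): d = 2.075 in → contributes +6.7717 in⁴
  bottom flange (beyond web): d = -2.075 in → contributes +6.7717 in⁴
Total I = 17.2298 in⁴.

I_xx ≈ 17.23 in⁴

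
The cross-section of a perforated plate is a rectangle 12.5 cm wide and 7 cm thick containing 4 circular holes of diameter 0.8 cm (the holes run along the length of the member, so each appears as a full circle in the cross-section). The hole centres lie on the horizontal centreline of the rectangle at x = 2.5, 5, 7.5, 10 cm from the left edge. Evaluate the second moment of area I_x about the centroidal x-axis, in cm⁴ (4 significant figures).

Treat the section as a set of non-overlapping primitives; coordinates are from the bounding-box lower-left.
Plate: 12.5 × 7, A = 87.5 cm², y = 3.5 cm, Ī = 357.292 cm⁴.
Hole 1 (subtracted): ⌀0.8, A = 0.502655 cm², y = 3.5 cm, Ī = 0.0201062 cm⁴.
Hole 2 (subtracted): ⌀0.8, A = 0.502655 cm², y = 3.5 cm, Ī = 0.0201062 cm⁴.
Hole 3 (subtracted): ⌀0.8, A = 0.502655 cm², y = 3.5 cm, Ī = 0.0201062 cm⁴.
Hole 4 (subtracted): ⌀0.8, A = 0.502655 cm², y = 3.5 cm, Ī = 0.0201062 cm⁴.
By symmetry the centroid is at mid-height, ȳ = 3.5 cm.
All pieces are centred on the centroidal x-axis, so I = ΣĪ (holes subtracted) = 357.211 cm⁴.

I_x ≈ 357.2 cm⁴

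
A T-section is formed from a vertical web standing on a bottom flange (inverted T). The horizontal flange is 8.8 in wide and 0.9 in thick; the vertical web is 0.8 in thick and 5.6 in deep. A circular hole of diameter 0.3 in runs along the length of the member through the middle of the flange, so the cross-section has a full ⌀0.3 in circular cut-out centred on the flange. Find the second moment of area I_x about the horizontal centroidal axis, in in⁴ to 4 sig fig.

Decompose the section into non-overlapping parts with the origin at the bottom-left of its bounding rectangle.
Flange: 8.8 × 0.9, A = 7.92 in², y = 0.45 in, Ī = 0.5346 in⁴.
Web: 0.8 × 5.6, A = 4.48 in², y = 3.7 in, Ī = 11.7077 in⁴.
Hole (subtracted): ⌀0.3, A = 0.0706858 in², y = 0.45 in, Ī = 0.000397608 in⁴.
Centroid: ȳ = ΣA·y / ΣA = 1.63093 in.
Transfer each piece to the horizontal centroidal axis using Ī + A·d² with d = y − 1.63093:
  flange: d = -1.18093 in → contributes +11.5797 in⁴
  web: d = 2.06907 in → contributes +30.8869 in⁴
  hole: d = -1.18093 in → contributes −0.098975 in⁴
Total I = 42.3677 in⁴.

I_x ≈ 42.37 in⁴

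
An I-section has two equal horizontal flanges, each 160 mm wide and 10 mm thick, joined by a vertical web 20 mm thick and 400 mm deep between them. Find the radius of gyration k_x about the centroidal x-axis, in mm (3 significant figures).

k_x ≈ 147 mm

Break the section into simple shapes (no overlaps), measuring from the bottom-left corner of the bounding box.
Bottom flange: 160 × 10, A = 1 600 mm², y = 5 mm, Ī = 13 333 mm⁴.
Web: 20 × 400, A = 8 000 mm², y = 210 mm, Ī = 106 666 667 mm⁴.
Top flange: 160 × 10, A = 1 600 mm², y = 415 mm, Ī = 13 333 mm⁴.
By symmetry the centroid is at mid-height, ȳ = 210 mm.
Transfer each piece to the centroidal x-axis using Ī + A·d² with d = y − 210:
  bottom flange: d = -205 mm → contributes +67 253 333 mm⁴
  web: d = 0 mm → contributes +106 666 667 mm⁴
  top flange: d = 205 mm → contributes +67 253 333 mm⁴
Total I = 241 173 333 mm⁴.
Radius of gyration: k = √(I/A) = √(241 173 333 / 11 200) = 146.74 mm.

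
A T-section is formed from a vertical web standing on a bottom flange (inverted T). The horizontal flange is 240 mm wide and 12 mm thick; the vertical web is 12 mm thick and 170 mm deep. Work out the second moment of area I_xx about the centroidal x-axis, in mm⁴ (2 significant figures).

Decompose the section into non-overlapping parts with the origin at the bottom-left of its bounding rectangle.
Flange: 240 × 12, A = 2 880 mm², y = 6 mm, Ī = 34 560 mm⁴.
Web: 12 × 170, A = 2 040 mm², y = 97 mm, Ī = 4 913 000 mm⁴.
Centroid: ȳ = ΣA·y / ΣA = 43.73 mm.
Transfer each piece to the centroidal x-axis using Ī + A·d² with d = y − 43.73:
  flange: d = -37.73 mm → contributes +4 134 763 mm⁴
  web: d = 53.27 mm → contributes +10 701 522 mm⁴
Total I = 14 836 286 mm⁴.

I_xx ≈ 1.5 × 10⁷ mm⁴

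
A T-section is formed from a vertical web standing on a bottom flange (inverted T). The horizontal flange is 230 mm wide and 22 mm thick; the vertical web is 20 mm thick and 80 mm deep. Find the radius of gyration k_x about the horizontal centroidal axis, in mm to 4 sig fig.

Decompose the section into non-overlapping parts with the origin at the bottom-left of its bounding rectangle.
Flange: 230 × 22, A = 5 060 mm², y = 11 mm, Ī = 204 087 mm⁴.
Web: 20 × 80, A = 1 600 mm², y = 62 mm, Ī = 853 333 mm⁴.
Centroid: ȳ = ΣA·y / ΣA = 23.2523 mm.
Transfer each piece to the horizontal centroidal axis using Ī + A·d² with d = y − 23.2523:
  flange: d = -12.2523 mm → contributes +963 682 mm⁴
  web: d = 38.7477 mm → contributes +3 255 554 mm⁴
Total I = 4 219 236 mm⁴.
Radius of gyration: k = √(I/A) = √(4 219 236 / 6 660) = 25.1698 mm.

k_x ≈ 25.17 mm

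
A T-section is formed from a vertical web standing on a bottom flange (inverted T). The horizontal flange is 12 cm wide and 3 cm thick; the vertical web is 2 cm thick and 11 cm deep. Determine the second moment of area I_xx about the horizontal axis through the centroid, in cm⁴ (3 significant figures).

I_xx ≈ 918 cm⁴

Split into non-overlapping primitives; take the origin at the lower-left of the bounding box.
Flange: 12 × 3, A = 36 cm², y = 1.5 cm, Ī = 27 cm⁴.
Web: 2 × 11, A = 22 cm², y = 8.5 cm, Ī = 221.83 cm⁴.
Centroid: ȳ = ΣA·y / ΣA = 4.1552 cm.
Transfer each piece to the horizontal axis through the centroid using Ī + A·d² with d = y − 4.1552:
  flange: d = -2.6552 cm → contributes +280.8 cm⁴
  web: d = 4.3448 cm → contributes +637.14 cm⁴
Total I = 917.94 cm⁴.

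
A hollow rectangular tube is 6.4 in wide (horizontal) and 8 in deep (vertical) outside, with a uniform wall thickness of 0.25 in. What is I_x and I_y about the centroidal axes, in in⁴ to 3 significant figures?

I_x ≈ 65.6 in⁴, I_y ≈ 46.4 in⁴

Treat the section as a set of non-overlapping primitives; coordinates are from the bounding-box lower-left.
Outer rectangle: 6.4 × 8, A = 51.2 in², y = 4 in, Ī = 273.07 in⁴.
Inner void (subtracted): 5.9 × 7.5, A = 44.25 in², y = 4 in, Ī = 207.42 in⁴.
By symmetry the centroid is at mid-height, ȳ = 4 in.
All pieces are centred on the centroidal x-axis, so I = ΣĪ (holes subtracted) = 65.645 in⁴.
Repeating about the centroidal y-axis gives I_y = 46.401 in⁴.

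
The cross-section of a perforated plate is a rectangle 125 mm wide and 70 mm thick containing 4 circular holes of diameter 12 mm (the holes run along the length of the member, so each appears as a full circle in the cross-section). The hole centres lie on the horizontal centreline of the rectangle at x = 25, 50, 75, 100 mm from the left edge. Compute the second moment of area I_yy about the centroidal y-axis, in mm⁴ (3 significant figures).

Break the section into simple shapes (no overlaps), measuring from the bottom-left corner of the bounding box.
Plate: 125 × 70, A = 8 750 mm², x = 62.5 mm, Ī = 11 393 229 mm⁴.
Hole 1 (subtracted): ⌀12, A = 113.1 mm², x = 25 mm, Ī = 1017.9 mm⁴.
Hole 2 (subtracted): ⌀12, A = 113.1 mm², x = 50 mm, Ī = 1017.9 mm⁴.
Hole 3 (subtracted): ⌀12, A = 113.1 mm², x = 75 mm, Ī = 1017.9 mm⁴.
Hole 4 (subtracted): ⌀12, A = 113.1 mm², x = 100 mm, Ī = 1017.9 mm⁴.
By symmetry the centroid is at mid-width, x̄ = 62.5 mm.
Transfer each piece to the centroidal y-axis using Ī + A·d² with d = x − 62.5:
  plate: d = 0 mm → contributes +11 393 229 mm⁴
  hole 1: d = -37.5 mm → contributes −160 061 mm⁴
  hole 2: d = -12.5 mm → contributes −18 689 mm⁴
  hole 3: d = 12.5 mm → contributes −18 689 mm⁴
  hole 4: d = 37.5 mm → contributes −160 061 mm⁴
Total I = 11 035 728 mm⁴.

I_yy ≈ 1.10 × 10⁷ mm⁴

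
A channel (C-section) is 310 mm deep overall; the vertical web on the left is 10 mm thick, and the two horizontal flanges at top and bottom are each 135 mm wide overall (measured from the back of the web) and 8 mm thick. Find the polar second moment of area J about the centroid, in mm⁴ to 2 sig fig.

Decompose the section into non-overlapping parts with the origin at the bottom-left of its bounding rectangle.
Web: 10 × 310, A = 3 100 mm², y = 155 mm, Ī = 24 825 833 mm⁴.
Top flange (beyond web): 125 × 8, A = 1 000 mm², y = 306 mm, Ī = 5 333 mm⁴.
Bottom flange (beyond web): 125 × 8, A = 1 000 mm², y = 4 mm, Ī = 5 333 mm⁴.
By symmetry the centroid is at mid-height, ȳ = 155 mm.
Transfer each piece to the centroidal x-axis using Ī + A·d² with d = y − 155:
  web: d = 0 mm → contributes +24 825 833 mm⁴
  top flange (beyond web): d = 151 mm → contributes +22 806 333 mm⁴
  bottom flange (beyond web): d = -151 mm → contributes +22 806 333 mm⁴
Total I = 70 438 500 mm⁴.
For the y-axis: x̄ = 31.47 mm.
Repeating about the centroidal y-axis gives I_y = 8 168 971 mm⁴.
Polar second moment: J = I_x + I_y = 78 607 471 mm⁴.

J ≈ 7.9 × 10⁷ mm⁴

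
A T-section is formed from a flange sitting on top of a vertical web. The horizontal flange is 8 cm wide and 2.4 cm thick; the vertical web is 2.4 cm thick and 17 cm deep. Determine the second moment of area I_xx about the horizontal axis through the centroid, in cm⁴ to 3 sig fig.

Break the section into simple shapes (no overlaps), measuring from the bottom-left corner of the bounding box.
Flange: 8 × 2.4, A = 19.2 cm², y = 18.2 cm, Ī = 9.216 cm⁴.
Web: 2.4 × 17, A = 40.8 cm², y = 8.5 cm, Ī = 982.6 cm⁴.
Centroid: ȳ = ΣA·y / ΣA = 11.604 cm.
Transfer each piece to the horizontal axis through the centroid using Ī + A·d² with d = y − 11.604:
  flange: d = 6.596 cm → contributes +844.55 cm⁴
  web: d = -3.104 cm → contributes +1375.7 cm⁴
Total I = 2220.3 cm⁴.

I_xx ≈ 2220 cm⁴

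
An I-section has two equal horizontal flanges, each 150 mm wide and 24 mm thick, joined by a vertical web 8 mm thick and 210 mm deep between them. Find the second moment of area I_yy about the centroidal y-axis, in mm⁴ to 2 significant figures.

Split into non-overlapping primitives; take the origin at the lower-left of the bounding box.
Bottom flange: 150 × 24, A = 3 600 mm², x = 75 mm, Ī = 6 750 000 mm⁴.
Web: 8 × 210, A = 1 680 mm², x = 75 mm, Ī = 8 960 mm⁴.
Top flange: 150 × 24, A = 3 600 mm², x = 75 mm, Ī = 6 750 000 mm⁴.
By symmetry the centroid is at mid-width, x̄ = 75 mm.
All pieces are centred on the centroidal y-axis, so I = ΣĪ = 13 508 960 mm⁴.

I_yy ≈ 1.4 × 10⁷ mm⁴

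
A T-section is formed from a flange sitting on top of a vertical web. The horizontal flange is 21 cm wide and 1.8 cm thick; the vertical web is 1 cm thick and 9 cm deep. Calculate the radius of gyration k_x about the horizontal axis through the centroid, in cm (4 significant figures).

k_x ≈ 2.459 cm

Treat the section as a set of non-overlapping primitives; coordinates are from the bounding-box lower-left.
Flange: 21 × 1.8, A = 37.8 cm², y = 9.9 cm, Ī = 10.206 cm⁴.
Web: 1 × 9, A = 9 cm², y = 4.5 cm, Ī = 60.75 cm⁴.
Centroid: ȳ = ΣA·y / ΣA = 8.86154 cm.
Transfer each piece to the horizontal axis through the centroid using Ī + A·d² with d = y − 8.86154:
  flange: d = 1.03846 cm → contributes +50.9696 cm⁴
  web: d = -4.36154 cm → contributes +231.957 cm⁴
Total I = 282.927 cm⁴.
Radius of gyration: k = √(I/A) = √(282.927 / 46.8) = 2.45875 cm.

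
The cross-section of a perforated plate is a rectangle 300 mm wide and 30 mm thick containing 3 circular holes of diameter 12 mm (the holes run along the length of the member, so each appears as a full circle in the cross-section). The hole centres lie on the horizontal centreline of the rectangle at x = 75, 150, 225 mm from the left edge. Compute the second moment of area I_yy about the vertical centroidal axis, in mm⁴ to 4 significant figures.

Break the section into simple shapes (no overlaps), measuring from the bottom-left corner of the bounding box.
Plate: 300 × 30, A = 9 000 mm², x = 150 mm, Ī = 67 500 000 mm⁴.
Hole 1 (subtracted): ⌀12, A = 113.097 mm², x = 75 mm, Ī = 1017.88 mm⁴.
Hole 2 (subtracted): ⌀12, A = 113.097 mm², x = 150 mm, Ī = 1017.88 mm⁴.
Hole 3 (subtracted): ⌀12, A = 113.097 mm², x = 225 mm, Ī = 1017.88 mm⁴.
By symmetry the centroid is at mid-width, x̄ = 150 mm.
Transfer each piece to the vertical centroidal axis using Ī + A·d² with d = x − 150:
  plate: d = 0 mm → contributes +67 500 000 mm⁴
  hole 1: d = -75 mm → contributes −637 190 mm⁴
  hole 2: d = 0 mm → contributes −1017.88 mm⁴
  hole 3: d = 75 mm → contributes −637 190 mm⁴
Total I = 66 224 601 mm⁴.

I_yy ≈ 6.622 × 10⁷ mm⁴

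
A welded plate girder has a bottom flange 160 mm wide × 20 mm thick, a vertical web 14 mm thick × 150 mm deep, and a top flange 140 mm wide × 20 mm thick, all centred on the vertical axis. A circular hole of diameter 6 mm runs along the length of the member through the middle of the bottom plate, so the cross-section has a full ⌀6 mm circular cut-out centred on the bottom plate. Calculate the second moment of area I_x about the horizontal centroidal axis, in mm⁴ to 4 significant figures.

Split into non-overlapping primitives; take the origin at the lower-left of the bounding box.
Bottom plate: 160 × 20, A = 3 200 mm², y = 10 mm, Ī = 106 667 mm⁴.
Web plate: 14 × 150, A = 2 100 mm², y = 95 mm, Ī = 3 937 500 mm⁴.
Top plate: 140 × 20, A = 2 800 mm², y = 180 mm, Ī = 93333.3 mm⁴.
Hole (subtracted): ⌀6, A = 28.2743 mm², y = 10 mm, Ī = 63.6173 mm⁴.
Centroid: ȳ = ΣA·y / ΣA = 91.0855 mm.
Transfer each piece to the horizontal centroidal axis using Ī + A·d² with d = y − 91.0855:
  bottom plate: d = -81.0855 mm → contributes +21 146 219 mm⁴
  web plate: d = 3.91449 mm → contributes +3 969 679 mm⁴
  top plate: d = 88.9145 mm → contributes +22 229 535 mm⁴
  hole: d = -81.0855 mm → contributes −185 963 mm⁴
Total I = 47 159 469 mm⁴.

I_x ≈ 4.716 × 10⁷ mm⁴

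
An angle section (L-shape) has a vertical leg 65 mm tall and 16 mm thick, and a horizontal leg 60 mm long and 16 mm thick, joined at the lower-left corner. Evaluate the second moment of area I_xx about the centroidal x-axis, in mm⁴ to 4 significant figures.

I_xx ≈ 6.332 × 10⁵ mm⁴

Treat the section as a set of non-overlapping primitives; coordinates are from the bounding-box lower-left.
Vertical leg: 16 × 65, A = 1 040 mm², y = 32.5 mm, Ī = 366 167 mm⁴.
Horizontal leg (remainder): 44 × 16, A = 704 mm², y = 8 mm, Ī = 15018.7 mm⁴.
Centroid: ȳ = ΣA·y / ΣA = 22.6101 mm.
Transfer each piece to the centroidal x-axis using Ī + A·d² with d = y − 22.6101:
  vertical leg: d = 9.88991 mm → contributes +467 889 mm⁴
  horizontal leg (remainder): d = -14.6101 mm → contributes +165 291 mm⁴
Total I = 633 180 mm⁴.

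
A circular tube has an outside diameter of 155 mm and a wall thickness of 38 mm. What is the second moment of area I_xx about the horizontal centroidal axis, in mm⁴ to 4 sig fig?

I_xx ≈ 2.642 × 10⁷ mm⁴

Split into non-overlapping primitives; take the origin at the lower-left of the bounding box.
Outer circle: ⌀155, A = 18869.2 mm², y = 77.5 mm, Ī = 28 333 269 mm⁴.
Bore (subtracted): ⌀79, A = 4901.67 mm², y = 77.5 mm, Ī = 1 911 958 mm⁴.
By symmetry the centroid is at mid-height, ȳ = 77.5 mm.
All pieces are centred on the horizontal centroidal axis, so I = ΣĪ (holes subtracted) = 26 421 312 mm⁴.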